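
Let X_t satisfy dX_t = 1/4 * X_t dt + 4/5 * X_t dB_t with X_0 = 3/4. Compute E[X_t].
E[X_t] = 3*exp(t/4)/4

For GBM dX = mu X dt + sigma X dB with X_0 = x_0, apply Itô to Y = log X: dY = (mu - sigma^2/2) dt + sigma dB, so Y_t = log(x_0) + (mu - sigma^2/2) t + sigma B_t and hence X_t = x_0 * exp((mu - sigma^2/2) t + sigma B_t).
With mu = 1/4, sigma = 4/5, x_0 = 3/4, this gives:
  X_t = 3/4 * exp((-7/100) * t + (4/5) * B_t).
Since sigma*B_t ~ Normal(0, sigma^2 t), E[exp(sigma*B_t)] = exp(sigma^2 t / 2); so E[X_t] = x_0 * exp((mu - sigma^2/2) t) * exp(sigma^2 t / 2) = x_0 * exp(mu t) = 3*exp(t/4)/4.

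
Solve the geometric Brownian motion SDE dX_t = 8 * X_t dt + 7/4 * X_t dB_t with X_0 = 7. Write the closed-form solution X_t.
X_t = 7 * exp((207/32) * t + (7/4) * B_t)

For GBM dX = mu X dt + sigma X dB with X_0 = x_0, apply Itô to Y = log X: dY = (mu - sigma^2/2) dt + sigma dB, so Y_t = log(x_0) + (mu - sigma^2/2) t + sigma B_t and hence X_t = x_0 * exp((mu - sigma^2/2) t + sigma B_t).
With mu = 8, sigma = 7/4, x_0 = 7, this gives:
  X_t = 7 * exp((207/32) * t + (7/4) * B_t).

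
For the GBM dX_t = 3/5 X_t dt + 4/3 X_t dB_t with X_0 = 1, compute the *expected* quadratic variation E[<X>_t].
E[<X>_t] = 40*exp(134*t/45)/67 - 40/67

<X>_t = int_0^t ((4/3) * X_s)^2 ds. Taking expectation inside the integral: E[<X>_t] = (4/3)^2 * int_0^t E[X_s^2] ds. For GBM, E[X_s^2] = x_0^2 * exp((2 mu + sigma^2) s). Integrating:
  E[<X>_t] = (4/3)^2 * 1^2 * (exp((2*(3/5) + (4/3)^2) t) - 1) / (2*(3/5) + (4/3)^2)
           = (4/3)^2 * 1^2 * (exp((134/45) t) - 1) / (134/45) = 40*exp(134*t/45)/67 - 40/67.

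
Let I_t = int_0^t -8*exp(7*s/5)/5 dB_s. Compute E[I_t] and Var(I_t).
E[I_t] = 0; Var(I_t) = 32*exp(14*t/5)/35 - 32/35

The Itô integral of a deterministic integrand f(s) has mean 0 because each increment f(s) * (B_{s+ds} - B_s) has mean 0. By the Itô isometry:
  Var( int_0^t f(s) dB_s ) = E[ (int_0^t f(s) dB_s)^2 ] = int_0^t f(s)^2 ds.
Here f(s) = -8*exp(7*s/5)/5, so f(s)^2 = 64*exp(14*s/5)/25. Integrate:
  int_0^t (64*exp(14*s/5)/25) ds = 32*exp(14*t/5)/35 - 32/35.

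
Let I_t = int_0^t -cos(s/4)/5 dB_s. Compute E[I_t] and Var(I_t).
E[I_t] = 0; Var(I_t) = t/50 + sin(t/2)/25

The Itô integral of a deterministic integrand f(s) has mean 0 because each increment f(s) * (B_{s+ds} - B_s) has mean 0. By the Itô isometry:
  Var( int_0^t f(s) dB_s ) = E[ (int_0^t f(s) dB_s)^2 ] = int_0^t f(s)^2 ds.
Here f(s) = -cos(s/4)/5, so f(s)^2 = cos(s/4)^2/25. Integrate:
  int_0^t (cos(s/4)^2/25) ds = t/50 + sin(t/2)/25.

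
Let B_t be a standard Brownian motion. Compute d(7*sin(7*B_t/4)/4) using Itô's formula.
d(7*sin(7*B_t/4)/4) = (-343*sin(7*B_t/4)/128) dt + (49*cos(7*B_t/4)/16) dB_t

Itô's formula for f(B_t) gives d f(B_t) = f'(B_t) dB_t + (1/2) f''(B_t) dt. Compute derivatives of f(x) = 7*sin(7*x/4)/4:
  f'(x)  = 49*cos(7*x/4)/16
  f''(x) = -343*sin(7*x/4)/64
Substitute x = B_t and multiply the f'' term by 1/2:
  drift     = (1/2) * (-343*sin(7*x/4)/64) evaluated at B_t = -343*sin(7*B_t/4)/128
  diffusion = (49*cos(7*x/4)/16) evaluated at B_t = 49*cos(7*B_t/4)/16
Therefore d(7*sin(7*B_t/4)/4) = (-343*sin(7*B_t/4)/128) dt + (49*cos(7*B_t/4)/16) dB_t.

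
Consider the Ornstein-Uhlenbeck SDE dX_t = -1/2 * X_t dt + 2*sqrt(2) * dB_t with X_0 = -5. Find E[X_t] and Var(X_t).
E[X_t] = -5*exp(-t/2); Var(X_t) = 8 - 8*exp(-t)

The OU SDE dX = -theta X dt + sigma dB admits the integrating factor exp(theta t): d(exp(theta t) X_t) = sigma exp(theta t) dB_t. Integrating from 0 to t:
  X_t = x_0 * exp(-theta t) + sigma * int_0^t exp(-theta (t-s)) dB_s.
The Itô integral has mean 0 and (by the Itô isometry) variance sigma^2 * int_0^t exp(-2 theta (t - s)) ds = sigma^2 * (1 - exp(-2 theta t)) / (2 theta).
With theta = 1/2, sigma = 2*sqrt(2), x_0 = -5:
  E[X_t] = -5 * exp(-1/2 t) = -5*exp(-t/2)
  Var(X_t) = (2*sqrt(2))^2 * (1 - exp(-2*1/2 t)) / (2 * 1/2) = 8 - 8*exp(-t).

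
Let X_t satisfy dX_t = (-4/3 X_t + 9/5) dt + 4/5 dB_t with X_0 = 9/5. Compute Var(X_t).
Var(X_t) = 6/25 - 6*exp(-8*t/3)/25

The variance V(t) = Var(X_t) satisfies V'(t) = 2 a V(t) + c^2 with V(0) = 0 (drift coefficient is linear in X, diffusion is constant). With a = -4/3, c = 4/5, the solution is
  V(t) = (c^2 / (2 a)) * (exp(2 a t) - 1)
       = ((4/5)^2 / (2*(-4/3))) * (exp((-8/3) t) - 1)
       = 6/25 - 6*exp(-8*t/3)/25.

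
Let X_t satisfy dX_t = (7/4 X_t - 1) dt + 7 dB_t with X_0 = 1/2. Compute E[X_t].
E[X_t] = 4/7 - exp(7*t/4)/14

Taking expectations and using E[dB_t] = 0, the mean m(t) = E[X_t] satisfies the ODE m'(t) = a m(t) + b with m(0) = x_0. With a = 7/4, b = -1, x_0 = 1/2, the solution is
  m(t) = x_0 * exp(a t) + (b/a) * (exp(a t) - 1)
       = (1/2) * exp((7/4) t) + ((-1)/(7/4)) * (exp((7/4) t) - 1)
       = 4/7 - exp(7*t/4)/14.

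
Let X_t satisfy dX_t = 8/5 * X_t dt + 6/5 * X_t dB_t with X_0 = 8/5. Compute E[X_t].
E[X_t] = 8*exp(8*t/5)/5

For GBM dX = mu X dt + sigma X dB with X_0 = x_0, apply Itô to Y = log X: dY = (mu - sigma^2/2) dt + sigma dB, so Y_t = log(x_0) + (mu - sigma^2/2) t + sigma B_t and hence X_t = x_0 * exp((mu - sigma^2/2) t + sigma B_t).
With mu = 8/5, sigma = 6/5, x_0 = 8/5, this gives:
  X_t = 8/5 * exp((22/25) * t + (6/5) * B_t).
Since sigma*B_t ~ Normal(0, sigma^2 t), E[exp(sigma*B_t)] = exp(sigma^2 t / 2); so E[X_t] = x_0 * exp((mu - sigma^2/2) t) * exp(sigma^2 t / 2) = x_0 * exp(mu t) = 8*exp(8*t/5)/5.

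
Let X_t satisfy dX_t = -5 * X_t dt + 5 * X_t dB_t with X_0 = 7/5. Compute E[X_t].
E[X_t] = 7*exp(-5*t)/5

For GBM dX = mu X dt + sigma X dB with X_0 = x_0, apply Itô to Y = log X: dY = (mu - sigma^2/2) dt + sigma dB, so Y_t = log(x_0) + (mu - sigma^2/2) t + sigma B_t and hence X_t = x_0 * exp((mu - sigma^2/2) t + sigma B_t).
With mu = -5, sigma = 5, x_0 = 7/5, this gives:
  X_t = 7/5 * exp((-35/2) * t + (5) * B_t).
Since sigma*B_t ~ Normal(0, sigma^2 t), E[exp(sigma*B_t)] = exp(sigma^2 t / 2); so E[X_t] = x_0 * exp((mu - sigma^2/2) t) * exp(sigma^2 t / 2) = x_0 * exp(mu t) = 7*exp(-5*t)/5.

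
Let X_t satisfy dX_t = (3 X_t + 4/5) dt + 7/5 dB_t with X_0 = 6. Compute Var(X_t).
Var(X_t) = 49*exp(6*t)/150 - 49/150

The variance V(t) = Var(X_t) satisfies V'(t) = 2 a V(t) + c^2 with V(0) = 0 (drift coefficient is linear in X, diffusion is constant). With a = 3, c = 7/5, the solution is
  V(t) = (c^2 / (2 a)) * (exp(2 a t) - 1)
       = ((7/5)^2 / (2*3)) * (exp(6 t) - 1)
       = 49*exp(6*t)/150 - 49/150.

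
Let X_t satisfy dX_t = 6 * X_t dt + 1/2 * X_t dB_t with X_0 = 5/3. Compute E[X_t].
E[X_t] = 5*exp(6*t)/3

For GBM dX = mu X dt + sigma X dB with X_0 = x_0, apply Itô to Y = log X: dY = (mu - sigma^2/2) dt + sigma dB, so Y_t = log(x_0) + (mu - sigma^2/2) t + sigma B_t and hence X_t = x_0 * exp((mu - sigma^2/2) t + sigma B_t).
With mu = 6, sigma = 1/2, x_0 = 5/3, this gives:
  X_t = 5/3 * exp((47/8) * t + (1/2) * B_t).
Since sigma*B_t ~ Normal(0, sigma^2 t), E[exp(sigma*B_t)] = exp(sigma^2 t / 2); so E[X_t] = x_0 * exp((mu - sigma^2/2) t) * exp(sigma^2 t / 2) = x_0 * exp(mu t) = 5*exp(6*t)/3.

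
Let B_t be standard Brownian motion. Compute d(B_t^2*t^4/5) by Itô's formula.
d(B_t^2*t^4/5) = (t^3*(4*B_t^2 + t)/5) dt + (2*B_t*t^4/5) dB_t

Itô's formula for f(t, x): d f(t, B_t) = (f_t + (1/2) f_xx) dt + f_x dB_t. Compute partials of f(t, x) = t^4*x^2/5:
  f_t(t,x)  = 4*t^3*x^2/5
  f_x(t,x)  = 2*t^4*x/5
  f_xx(t,x) = 2*t^4/5
Assemble drift = f_t + (1/2) f_xx = t^3*(t + 4*x^2)/5 and diffusion = f_x = 2*t^4*x/5. Substituting x = B_t:
  d(B_t^2*t^4/5) = (t^3*(4*B_t^2 + t)/5) dt + (2*B_t*t^4/5) dB_t.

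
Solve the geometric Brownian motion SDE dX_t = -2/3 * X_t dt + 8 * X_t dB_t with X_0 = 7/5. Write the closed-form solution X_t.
X_t = 7/5 * exp((-98/3) * t + (8) * B_t)

For GBM dX = mu X dt + sigma X dB with X_0 = x_0, apply Itô to Y = log X: dY = (mu - sigma^2/2) dt + sigma dB, so Y_t = log(x_0) + (mu - sigma^2/2) t + sigma B_t and hence X_t = x_0 * exp((mu - sigma^2/2) t + sigma B_t).
With mu = -2/3, sigma = 8, x_0 = 7/5, this gives:
  X_t = 7/5 * exp((-98/3) * t + (8) * B_t).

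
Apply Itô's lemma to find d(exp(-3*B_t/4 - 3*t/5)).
d(exp(-3*B_t/4 - 3*t/5)) = (-51*exp(-3*B_t/4 - 3*t/5)/160) dt + (-3*exp(-3*B_t/4 - 3*t/5)/4) dB_t

Itô's formula for f(t, x): d f(t, B_t) = (f_t + (1/2) f_xx) dt + f_x dB_t. Compute partials of f(t, x) = exp(-3*t/5 - 3*x/4):
  f_t(t,x)  = -3*exp(-3*t/5 - 3*x/4)/5
  f_x(t,x)  = -3*exp(-3*t/5 - 3*x/4)/4
  f_xx(t,x) = 9*exp(-3*t/5 - 3*x/4)/16
Assemble drift = f_t + (1/2) f_xx = -51*exp(-3*t/5 - 3*x/4)/160 and diffusion = f_x = -3*exp(-3*t/5 - 3*x/4)/4. Substituting x = B_t:
  d(exp(-3*B_t/4 - 3*t/5)) = (-51*exp(-3*B_t/4 - 3*t/5)/160) dt + (-3*exp(-3*B_t/4 - 3*t/5)/4) dB_t.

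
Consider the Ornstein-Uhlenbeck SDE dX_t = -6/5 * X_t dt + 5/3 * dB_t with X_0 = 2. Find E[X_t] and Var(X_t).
E[X_t] = 2*exp(-6*t/5); Var(X_t) = 125/108 - 125*exp(-12*t/5)/108

The OU SDE dX = -theta X dt + sigma dB admits the integrating factor exp(theta t): d(exp(theta t) X_t) = sigma exp(theta t) dB_t. Integrating from 0 to t:
  X_t = x_0 * exp(-theta t) + sigma * int_0^t exp(-theta (t-s)) dB_s.
The Itô integral has mean 0 and (by the Itô isometry) variance sigma^2 * int_0^t exp(-2 theta (t - s)) ds = sigma^2 * (1 - exp(-2 theta t)) / (2 theta).
With theta = 6/5, sigma = 5/3, x_0 = 2:
  E[X_t] = 2 * exp(-6/5 t) = 2*exp(-6*t/5)
  Var(X_t) = (5/3)^2 * (1 - exp(-2*6/5 t)) / (2 * 6/5) = 125/108 - 125*exp(-12*t/5)/108.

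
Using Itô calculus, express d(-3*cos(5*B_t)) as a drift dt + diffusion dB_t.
d(-3*cos(5*B_t)) = (75*cos(5*B_t)/2) dt + (15*sin(5*B_t)) dB_t

Itô's formula for f(B_t) gives d f(B_t) = f'(B_t) dB_t + (1/2) f''(B_t) dt. Compute derivatives of f(x) = -3*cos(5*x):
  f'(x)  = 15*sin(5*x)
  f''(x) = 75*cos(5*x)
Substitute x = B_t and multiply the f'' term by 1/2:
  drift     = (1/2) * (75*cos(5*x)) evaluated at B_t = 75*cos(5*B_t)/2
  diffusion = (15*sin(5*x)) evaluated at B_t = 15*sin(5*B_t)
Therefore d(-3*cos(5*B_t)) = (75*cos(5*B_t)/2) dt + (15*sin(5*B_t)) dB_t.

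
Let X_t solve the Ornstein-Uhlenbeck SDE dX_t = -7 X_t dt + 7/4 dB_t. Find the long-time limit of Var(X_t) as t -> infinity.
lim Var(X_t) = 7/32

The OU SDE dX = -theta X dt + sigma dB admits the integrating factor exp(theta t): d(exp(theta t) X_t) = sigma exp(theta t) dB_t. Integrating from 0 to t gives X_t = x_0 * exp(-theta t) + sigma * int_0^t exp(-theta (t-s)) dB_s for any initial x_0. The Itô integral has variance (by the Itô isometry) sigma^2 * int_0^t exp(-2 theta (t - s)) ds = sigma^2 * (1 - exp(-2 theta t)) / (2 theta), independent of x_0.
With theta = 7, sigma = 7/4:
  Var(X_t) = (7/4)^2 * (1 - exp(-2*7 t)) / (2 * 7) = 7/32 - 7*exp(-14*t)/32.
As t -> infinity, exp(-2*7 t) -> 0, so the stationary variance is sigma^2 / (2 theta) = 7/32.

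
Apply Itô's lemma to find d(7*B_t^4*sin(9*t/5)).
d(7*B_t^4*sin(9*t/5)) = (B_t^2*(63*B_t^2*cos(9*t/5)/5 + 42*sin(9*t/5))) dt + (28*B_t^3*sin(9*t/5)) dB_t

Itô's formula for f(t, x): d f(t, B_t) = (f_t + (1/2) f_xx) dt + f_x dB_t. Compute partials of f(t, x) = 7*x^4*sin(9*t/5):
  f_t(t,x)  = 63*x^4*cos(9*t/5)/5
  f_x(t,x)  = 28*x^3*sin(9*t/5)
  f_xx(t,x) = 84*x^2*sin(9*t/5)
Assemble drift = f_t + (1/2) f_xx = x^2*(63*x^2*cos(9*t/5)/5 + 42*sin(9*t/5)) and diffusion = f_x = 28*x^3*sin(9*t/5). Substituting x = B_t:
  d(7*B_t^4*sin(9*t/5)) = (B_t^2*(63*B_t^2*cos(9*t/5)/5 + 42*sin(9*t/5))) dt + (28*B_t^3*sin(9*t/5)) dB_t.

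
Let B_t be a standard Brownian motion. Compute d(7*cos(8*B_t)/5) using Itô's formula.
d(7*cos(8*B_t)/5) = (-224*cos(8*B_t)/5) dt + (-56*sin(8*B_t)/5) dB_t

Itô's formula for f(B_t) gives d f(B_t) = f'(B_t) dB_t + (1/2) f''(B_t) dt. Compute derivatives of f(x) = 7*cos(8*x)/5:
  f'(x)  = -56*sin(8*x)/5
  f''(x) = -448*cos(8*x)/5
Substitute x = B_t and multiply the f'' term by 1/2:
  drift     = (1/2) * (-448*cos(8*x)/5) evaluated at B_t = -224*cos(8*B_t)/5
  diffusion = (-56*sin(8*x)/5) evaluated at B_t = -56*sin(8*B_t)/5
Therefore d(7*cos(8*B_t)/5) = (-224*cos(8*B_t)/5) dt + (-56*sin(8*B_t)/5) dB_t.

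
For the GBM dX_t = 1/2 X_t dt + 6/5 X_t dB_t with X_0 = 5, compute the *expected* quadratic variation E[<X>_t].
E[<X>_t] = 900*exp(61*t/25)/61 - 900/61

<X>_t = int_0^t ((6/5) * X_s)^2 ds. Taking expectation inside the integral: E[<X>_t] = (6/5)^2 * int_0^t E[X_s^2] ds. For GBM, E[X_s^2] = x_0^2 * exp((2 mu + sigma^2) s). Integrating:
  E[<X>_t] = (6/5)^2 * 5^2 * (exp((2*(1/2) + (6/5)^2) t) - 1) / (2*(1/2) + (6/5)^2)
           = (6/5)^2 * 5^2 * (exp((61/25) t) - 1) / (61/25) = 900*exp(61*t/25)/61 - 900/61.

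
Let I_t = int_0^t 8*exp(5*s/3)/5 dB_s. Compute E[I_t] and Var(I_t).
E[I_t] = 0; Var(I_t) = 96*exp(10*t/3)/125 - 96/125

The Itô integral of a deterministic integrand f(s) has mean 0 because each increment f(s) * (B_{s+ds} - B_s) has mean 0. By the Itô isometry:
  Var( int_0^t f(s) dB_s ) = E[ (int_0^t f(s) dB_s)^2 ] = int_0^t f(s)^2 ds.
Here f(s) = 8*exp(5*s/3)/5, so f(s)^2 = 64*exp(10*s/3)/25. Integrate:
  int_0^t (64*exp(10*s/3)/25) ds = 96*exp(10*t/3)/125 - 96/125.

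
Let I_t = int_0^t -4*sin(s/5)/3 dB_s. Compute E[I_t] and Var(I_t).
E[I_t] = 0; Var(I_t) = 8*t/9 - 20*sin(2*t/5)/9

The Itô integral of a deterministic integrand f(s) has mean 0 because each increment f(s) * (B_{s+ds} - B_s) has mean 0. By the Itô isometry:
  Var( int_0^t f(s) dB_s ) = E[ (int_0^t f(s) dB_s)^2 ] = int_0^t f(s)^2 ds.
Here f(s) = -4*sin(s/5)/3, so f(s)^2 = 16*sin(s/5)^2/9. Integrate:
  int_0^t (16*sin(s/5)^2/9) ds = 8*t/9 - 20*sin(2*t/5)/9.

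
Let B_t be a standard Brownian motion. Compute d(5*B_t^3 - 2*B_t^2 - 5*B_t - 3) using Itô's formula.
d(5*B_t^3 - 2*B_t^2 - 5*B_t - 3) = (15*B_t - 2) dt + (15*B_t^2 - 4*B_t - 5) dB_t

Itô's formula for f(B_t) gives d f(B_t) = f'(B_t) dB_t + (1/2) f''(B_t) dt. Compute derivatives of f(x) = 5*x^3 - 2*x^2 - 5*x - 3:
  f'(x)  = 15*x^2 - 4*x - 5
  f''(x) = 30*x - 4
Substitute x = B_t and multiply the f'' term by 1/2:
  drift     = (1/2) * (30*x - 4) evaluated at B_t = 15*B_t - 2
  diffusion = (15*x^2 - 4*x - 5) evaluated at B_t = 15*B_t^2 - 4*B_t - 5
Therefore d(5*B_t^3 - 2*B_t^2 - 5*B_t - 3) = (15*B_t - 2) dt + (15*B_t^2 - 4*B_t - 5) dB_t.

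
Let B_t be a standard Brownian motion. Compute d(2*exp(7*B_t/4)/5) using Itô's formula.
d(2*exp(7*B_t/4)/5) = (49*exp(7*B_t/4)/80) dt + (7*exp(7*B_t/4)/10) dB_t

Itô's formula for f(B_t) gives d f(B_t) = f'(B_t) dB_t + (1/2) f''(B_t) dt. Compute derivatives of f(x) = 2*exp(7*x/4)/5:
  f'(x)  = 7*exp(7*x/4)/10
  f''(x) = 49*exp(7*x/4)/40
Substitute x = B_t and multiply the f'' term by 1/2:
  drift     = (1/2) * (49*exp(7*x/4)/40) evaluated at B_t = 49*exp(7*B_t/4)/80
  diffusion = (7*exp(7*x/4)/10) evaluated at B_t = 7*exp(7*B_t/4)/10
Therefore d(2*exp(7*B_t/4)/5) = (49*exp(7*B_t/4)/80) dt + (7*exp(7*B_t/4)/10) dB_t.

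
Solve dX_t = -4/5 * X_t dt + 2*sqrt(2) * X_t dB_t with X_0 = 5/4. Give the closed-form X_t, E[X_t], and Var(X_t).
X_t = 5/4 * exp((-24/5) t + (2*sqrt(2)) B_t); E[X_t] = 5*exp(-4*t/5)/4; Var(X_t) = (25*exp(8*t) - 25)*exp(-8*t/5)/16

For GBM dX = mu X dt + sigma X dB with X_0 = x_0, apply Itô to Y = log X: dY = (mu - sigma^2/2) dt + sigma dB, so Y_t = log(x_0) + (mu - sigma^2/2) t + sigma B_t and hence X_t = x_0 * exp((mu - sigma^2/2) t + sigma B_t).
With mu = -4/5, sigma = 2*sqrt(2), x_0 = 5/4, this gives:
  X_t = 5/4 * exp((-24/5) * t + (2*sqrt(2)) * B_t).
Since sigma*B_t ~ Normal(0, sigma^2 t), E[exp(sigma*B_t)] = exp(sigma^2 t / 2); so E[X_t] = x_0 * exp((mu - sigma^2/2) t) * exp(sigma^2 t / 2) = x_0 * exp(mu t) = 5*exp(-4*t/5)/4.
Var(X_t) = E[X_t^2] - (E[X_t])^2 = x_0^2 * exp(2 mu t) * (exp(sigma^2 t) - 1) = (25*exp(8*t) - 25)*exp(-8*t/5)/16.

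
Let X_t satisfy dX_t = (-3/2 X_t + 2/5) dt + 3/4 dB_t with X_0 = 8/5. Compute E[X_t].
E[X_t] = 4/15 + 4*exp(-3*t/2)/3

Taking expectations and using E[dB_t] = 0, the mean m(t) = E[X_t] satisfies the ODE m'(t) = a m(t) + b with m(0) = x_0. With a = -3/2, b = 2/5, x_0 = 8/5, the solution is
  m(t) = x_0 * exp(a t) + (b/a) * (exp(a t) - 1)
       = (8/5) * exp((-3/2) t) + ((2/5)/(-3/2)) * (exp((-3/2) t) - 1)
       = 4/15 + 4*exp(-3*t/2)/3.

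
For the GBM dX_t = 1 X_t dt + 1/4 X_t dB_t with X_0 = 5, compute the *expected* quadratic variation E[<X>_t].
E[<X>_t] = 25*exp(33*t/16)/33 - 25/33

<X>_t = int_0^t ((1/4) * X_s)^2 ds. Taking expectation inside the integral: E[<X>_t] = (1/4)^2 * int_0^t E[X_s^2] ds. For GBM, E[X_s^2] = x_0^2 * exp((2 mu + sigma^2) s). Integrating:
  E[<X>_t] = (1/4)^2 * 5^2 * (exp((2*1 + (1/4)^2) t) - 1) / (2*1 + (1/4)^2)
           = (1/4)^2 * 5^2 * (exp((33/16) t) - 1) / (33/16) = 25*exp(33*t/16)/33 - 25/33.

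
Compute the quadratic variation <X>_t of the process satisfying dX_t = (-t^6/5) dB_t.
<X>_t = t^13/325

For an Itô process dX_t = a(t) dt + b(t) dB_t, the quadratic variation is <X>_t = int_0^t b(s)^2 ds (the drift term does not contribute). Here b(s) = -s^6/5, so
  b(s)^2 = s^12/25.
Integrating from 0 to t:
  <X>_t = int_0^t (s^12/25) ds = t^13/325.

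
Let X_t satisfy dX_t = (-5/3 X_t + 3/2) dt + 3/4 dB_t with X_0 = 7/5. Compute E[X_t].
E[X_t] = 9/10 + exp(-5*t/3)/2

Taking expectations and using E[dB_t] = 0, the mean m(t) = E[X_t] satisfies the ODE m'(t) = a m(t) + b with m(0) = x_0. With a = -5/3, b = 3/2, x_0 = 7/5, the solution is
  m(t) = x_0 * exp(a t) + (b/a) * (exp(a t) - 1)
       = (7/5) * exp((-5/3) t) + ((3/2)/(-5/3)) * (exp((-5/3) t) - 1)
       = 9/10 + exp(-5*t/3)/2.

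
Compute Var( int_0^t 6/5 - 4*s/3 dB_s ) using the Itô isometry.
Var = 4*t*(100*t^2 - 270*t + 243)/675

The Itô integral of a deterministic integrand f(s) has mean 0 because each increment f(s) * (B_{s+ds} - B_s) has mean 0. By the Itô isometry:
  Var( int_0^t f(s) dB_s ) = E[ (int_0^t f(s) dB_s)^2 ] = int_0^t f(s)^2 ds.
Here f(s) = 6/5 - 4*s/3, so f(s)^2 = 4*(10*s - 9)^2/225. Integrate:
  int_0^t (4*(10*s - 9)^2/225) ds = 4*t*(100*t^2 - 270*t + 243)/675.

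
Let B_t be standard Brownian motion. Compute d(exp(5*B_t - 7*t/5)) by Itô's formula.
d(exp(5*B_t - 7*t/5)) = (111*exp(5*B_t - 7*t/5)/10) dt + (5*exp(5*B_t - 7*t/5)) dB_t

Itô's formula for f(t, x): d f(t, B_t) = (f_t + (1/2) f_xx) dt + f_x dB_t. Compute partials of f(t, x) = exp(-7*t/5 + 5*x):
  f_t(t,x)  = -7*exp(-7*t/5 + 5*x)/5
  f_x(t,x)  = 5*exp(-7*t/5 + 5*x)
  f_xx(t,x) = 25*exp(-7*t/5 + 5*x)
Assemble drift = f_t + (1/2) f_xx = 111*exp(-7*t/5 + 5*x)/10 and diffusion = f_x = 5*exp(-7*t/5 + 5*x). Substituting x = B_t:
  d(exp(5*B_t - 7*t/5)) = (111*exp(5*B_t - 7*t/5)/10) dt + (5*exp(5*B_t - 7*t/5)) dB_t.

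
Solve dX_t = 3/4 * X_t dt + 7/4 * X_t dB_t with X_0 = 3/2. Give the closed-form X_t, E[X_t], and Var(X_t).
X_t = 3/2 * exp((-25/32) t + (7/4) B_t); E[X_t] = 3*exp(3*t/4)/2; Var(X_t) = 9*(exp(49*t/16) - 1)*exp(3*t/2)/4

For GBM dX = mu X dt + sigma X dB with X_0 = x_0, apply Itô to Y = log X: dY = (mu - sigma^2/2) dt + sigma dB, so Y_t = log(x_0) + (mu - sigma^2/2) t + sigma B_t and hence X_t = x_0 * exp((mu - sigma^2/2) t + sigma B_t).
With mu = 3/4, sigma = 7/4, x_0 = 3/2, this gives:
  X_t = 3/2 * exp((-25/32) * t + (7/4) * B_t).
Since sigma*B_t ~ Normal(0, sigma^2 t), E[exp(sigma*B_t)] = exp(sigma^2 t / 2); so E[X_t] = x_0 * exp((mu - sigma^2/2) t) * exp(sigma^2 t / 2) = x_0 * exp(mu t) = 3*exp(3*t/4)/2.
Var(X_t) = E[X_t^2] - (E[X_t])^2 = x_0^2 * exp(2 mu t) * (exp(sigma^2 t) - 1) = 9*(exp(49*t/16) - 1)*exp(3*t/2)/4.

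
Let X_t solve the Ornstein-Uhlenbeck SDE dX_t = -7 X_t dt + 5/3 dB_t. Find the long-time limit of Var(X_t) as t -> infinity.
lim Var(X_t) = 25/126

The OU SDE dX = -theta X dt + sigma dB admits the integrating factor exp(theta t): d(exp(theta t) X_t) = sigma exp(theta t) dB_t. Integrating from 0 to t gives X_t = x_0 * exp(-theta t) + sigma * int_0^t exp(-theta (t-s)) dB_s for any initial x_0. The Itô integral has variance (by the Itô isometry) sigma^2 * int_0^t exp(-2 theta (t - s)) ds = sigma^2 * (1 - exp(-2 theta t)) / (2 theta), independent of x_0.
With theta = 7, sigma = 5/3:
  Var(X_t) = (5/3)^2 * (1 - exp(-2*7 t)) / (2 * 7) = 25/126 - 25*exp(-14*t)/126.
As t -> infinity, exp(-2*7 t) -> 0, so the stationary variance is sigma^2 / (2 theta) = 25/126.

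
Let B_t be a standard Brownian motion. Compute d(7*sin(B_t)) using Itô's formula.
d(7*sin(B_t)) = (-7*sin(B_t)/2) dt + (7*cos(B_t)) dB_t

Itô's formula for f(B_t) gives d f(B_t) = f'(B_t) dB_t + (1/2) f''(B_t) dt. Compute derivatives of f(x) = 7*sin(x):
  f'(x)  = 7*cos(x)
  f''(x) = -7*sin(x)
Substitute x = B_t and multiply the f'' term by 1/2:
  drift     = (1/2) * (-7*sin(x)) evaluated at B_t = -7*sin(B_t)/2
  diffusion = (7*cos(x)) evaluated at B_t = 7*cos(B_t)
Therefore d(7*sin(B_t)) = (-7*sin(B_t)/2) dt + (7*cos(B_t)) dB_t.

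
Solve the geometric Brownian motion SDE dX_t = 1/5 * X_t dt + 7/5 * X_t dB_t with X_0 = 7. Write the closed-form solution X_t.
X_t = 7 * exp((-39/50) * t + (7/5) * B_t)

For GBM dX = mu X dt + sigma X dB with X_0 = x_0, apply Itô to Y = log X: dY = (mu - sigma^2/2) dt + sigma dB, so Y_t = log(x_0) + (mu - sigma^2/2) t + sigma B_t and hence X_t = x_0 * exp((mu - sigma^2/2) t + sigma B_t).
With mu = 1/5, sigma = 7/5, x_0 = 7, this gives:
  X_t = 7 * exp((-39/50) * t + (7/5) * B_t).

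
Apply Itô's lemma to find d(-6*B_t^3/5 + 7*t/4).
d(-6*B_t^3/5 + 7*t/4) = (7/4 - 18*B_t/5) dt + (-18*B_t^2/5) dB_t

Itô's formula for f(t, x): d f(t, B_t) = (f_t + (1/2) f_xx) dt + f_x dB_t. Compute partials of f(t, x) = 7*t/4 - 6*x^3/5:
  f_t(t,x)  = 7/4
  f_x(t,x)  = -18*x^2/5
  f_xx(t,x) = -36*x/5
Assemble drift = f_t + (1/2) f_xx = 7/4 - 18*x/5 and diffusion = f_x = -18*x^2/5. Substituting x = B_t:
  d(-6*B_t^3/5 + 7*t/4) = (7/4 - 18*B_t/5) dt + (-18*B_t^2/5) dB_t.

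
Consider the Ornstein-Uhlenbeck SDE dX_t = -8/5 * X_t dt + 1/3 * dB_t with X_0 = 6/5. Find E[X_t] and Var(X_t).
E[X_t] = 6*exp(-8*t/5)/5; Var(X_t) = 5/144 - 5*exp(-16*t/5)/144

The OU SDE dX = -theta X dt + sigma dB admits the integrating factor exp(theta t): d(exp(theta t) X_t) = sigma exp(theta t) dB_t. Integrating from 0 to t:
  X_t = x_0 * exp(-theta t) + sigma * int_0^t exp(-theta (t-s)) dB_s.
The Itô integral has mean 0 and (by the Itô isometry) variance sigma^2 * int_0^t exp(-2 theta (t - s)) ds = sigma^2 * (1 - exp(-2 theta t)) / (2 theta).
With theta = 8/5, sigma = 1/3, x_0 = 6/5:
  E[X_t] = 6/5 * exp(-8/5 t) = 6*exp(-8*t/5)/5
  Var(X_t) = (1/3)^2 * (1 - exp(-2*8/5 t)) / (2 * 8/5) = 5/144 - 5*exp(-16*t/5)/144.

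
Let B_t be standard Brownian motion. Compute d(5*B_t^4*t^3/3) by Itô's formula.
d(5*B_t^4*t^3/3) = (5*B_t^2*t^2*(B_t^2 + 2*t)) dt + (20*B_t^3*t^3/3) dB_t

Itô's formula for f(t, x): d f(t, B_t) = (f_t + (1/2) f_xx) dt + f_x dB_t. Compute partials of f(t, x) = 5*t^3*x^4/3:
  f_t(t,x)  = 5*t^2*x^4
  f_x(t,x)  = 20*t^3*x^3/3
  f_xx(t,x) = 20*t^3*x^2
Assemble drift = f_t + (1/2) f_xx = 5*t^2*x^2*(2*t + x^2) and diffusion = f_x = 20*t^3*x^3/3. Substituting x = B_t:
  d(5*B_t^4*t^3/3) = (5*B_t^2*t^2*(B_t^2 + 2*t)) dt + (20*B_t^3*t^3/3) dB_t.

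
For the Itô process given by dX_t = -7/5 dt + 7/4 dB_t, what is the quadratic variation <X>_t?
<X>_t = 49*t/16

For an Itô process dX_t = a(t) dt + b(t) dB_t, the quadratic variation is <X>_t = int_0^t b(s)^2 ds (the drift term does not contribute). Here b(s) = 7/4, so
  b(s)^2 = 49/16.
Integrating from 0 to t:
  <X>_t = int_0^t (49/16) ds = 49*t/16.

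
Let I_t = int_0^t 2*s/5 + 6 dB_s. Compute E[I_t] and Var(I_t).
E[I_t] = 0; Var(I_t) = 4*t*(t^2 + 45*t + 675)/75

The Itô integral of a deterministic integrand f(s) has mean 0 because each increment f(s) * (B_{s+ds} - B_s) has mean 0. By the Itô isometry:
  Var( int_0^t f(s) dB_s ) = E[ (int_0^t f(s) dB_s)^2 ] = int_0^t f(s)^2 ds.
Here f(s) = 2*s/5 + 6, so f(s)^2 = 4*(s + 15)^2/25. Integrate:
  int_0^t (4*(s + 15)^2/25) ds = 4*t*(t^2 + 45*t + 675)/75.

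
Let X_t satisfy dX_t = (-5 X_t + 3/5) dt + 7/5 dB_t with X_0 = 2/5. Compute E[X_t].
E[X_t] = 3/25 + 7*exp(-5*t)/25

Taking expectations and using E[dB_t] = 0, the mean m(t) = E[X_t] satisfies the ODE m'(t) = a m(t) + b with m(0) = x_0. With a = -5, b = 3/5, x_0 = 2/5, the solution is
  m(t) = x_0 * exp(a t) + (b/a) * (exp(a t) - 1)
       = (2/5) * exp((-5) t) + ((3/5)/(-5)) * (exp((-5) t) - 1)
       = 3/25 + 7*exp(-5*t)/25.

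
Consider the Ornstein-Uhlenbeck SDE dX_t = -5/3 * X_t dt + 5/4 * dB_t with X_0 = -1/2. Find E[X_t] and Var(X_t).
E[X_t] = -exp(-5*t/3)/2; Var(X_t) = 15/32 - 15*exp(-10*t/3)/32

The OU SDE dX = -theta X dt + sigma dB admits the integrating factor exp(theta t): d(exp(theta t) X_t) = sigma exp(theta t) dB_t. Integrating from 0 to t:
  X_t = x_0 * exp(-theta t) + sigma * int_0^t exp(-theta (t-s)) dB_s.
The Itô integral has mean 0 and (by the Itô isometry) variance sigma^2 * int_0^t exp(-2 theta (t - s)) ds = sigma^2 * (1 - exp(-2 theta t)) / (2 theta).
With theta = 5/3, sigma = 5/4, x_0 = -1/2:
  E[X_t] = -1/2 * exp(-5/3 t) = -exp(-5*t/3)/2
  Var(X_t) = (5/4)^2 * (1 - exp(-2*5/3 t)) / (2 * 5/3) = 15/32 - 15*exp(-10*t/3)/32.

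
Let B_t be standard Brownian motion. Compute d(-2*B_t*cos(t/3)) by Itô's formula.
d(-2*B_t*cos(t/3)) = (2*B_t*sin(t/3)/3) dt + (-2*cos(t/3)) dB_t

Itô's formula for f(t, x): d f(t, B_t) = (f_t + (1/2) f_xx) dt + f_x dB_t. Compute partials of f(t, x) = -2*x*cos(t/3):
  f_t(t,x)  = 2*x*sin(t/3)/3
  f_x(t,x)  = -2*cos(t/3)
  f_xx(t,x) = 0
Assemble drift = f_t + (1/2) f_xx = 2*x*sin(t/3)/3 and diffusion = f_x = -2*cos(t/3). Substituting x = B_t:
  d(-2*B_t*cos(t/3)) = (2*B_t*sin(t/3)/3) dt + (-2*cos(t/3)) dB_t.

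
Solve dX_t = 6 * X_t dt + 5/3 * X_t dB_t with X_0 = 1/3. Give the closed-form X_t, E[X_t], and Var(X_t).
X_t = 1/3 * exp((83/18) t + (5/3) B_t); E[X_t] = exp(6*t)/3; Var(X_t) = (exp(25*t/9) - 1)*exp(12*t)/9

For GBM dX = mu X dt + sigma X dB with X_0 = x_0, apply Itô to Y = log X: dY = (mu - sigma^2/2) dt + sigma dB, so Y_t = log(x_0) + (mu - sigma^2/2) t + sigma B_t and hence X_t = x_0 * exp((mu - sigma^2/2) t + sigma B_t).
With mu = 6, sigma = 5/3, x_0 = 1/3, this gives:
  X_t = 1/3 * exp((83/18) * t + (5/3) * B_t).
Since sigma*B_t ~ Normal(0, sigma^2 t), E[exp(sigma*B_t)] = exp(sigma^2 t / 2); so E[X_t] = x_0 * exp((mu - sigma^2/2) t) * exp(sigma^2 t / 2) = x_0 * exp(mu t) = exp(6*t)/3.
Var(X_t) = E[X_t^2] - (E[X_t])^2 = x_0^2 * exp(2 mu t) * (exp(sigma^2 t) - 1) = (exp(25*t/9) - 1)*exp(12*t)/9.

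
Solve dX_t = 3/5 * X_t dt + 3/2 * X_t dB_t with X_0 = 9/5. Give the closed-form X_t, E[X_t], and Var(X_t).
X_t = 9/5 * exp((-21/40) t + (3/2) B_t); E[X_t] = 9*exp(3*t/5)/5; Var(X_t) = 81*(exp(9*t/4) - 1)*exp(6*t/5)/25

For GBM dX = mu X dt + sigma X dB with X_0 = x_0, apply Itô to Y = log X: dY = (mu - sigma^2/2) dt + sigma dB, so Y_t = log(x_0) + (mu - sigma^2/2) t + sigma B_t and hence X_t = x_0 * exp((mu - sigma^2/2) t + sigma B_t).
With mu = 3/5, sigma = 3/2, x_0 = 9/5, this gives:
  X_t = 9/5 * exp((-21/40) * t + (3/2) * B_t).
Since sigma*B_t ~ Normal(0, sigma^2 t), E[exp(sigma*B_t)] = exp(sigma^2 t / 2); so E[X_t] = x_0 * exp((mu - sigma^2/2) t) * exp(sigma^2 t / 2) = x_0 * exp(mu t) = 9*exp(3*t/5)/5.
Var(X_t) = E[X_t^2] - (E[X_t])^2 = x_0^2 * exp(2 mu t) * (exp(sigma^2 t) - 1) = 81*(exp(9*t/4) - 1)*exp(6*t/5)/25.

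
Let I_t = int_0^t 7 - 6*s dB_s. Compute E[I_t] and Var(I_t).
E[I_t] = 0; Var(I_t) = t*(12*t^2 - 42*t + 49)

The Itô integral of a deterministic integrand f(s) has mean 0 because each increment f(s) * (B_{s+ds} - B_s) has mean 0. By the Itô isometry:
  Var( int_0^t f(s) dB_s ) = E[ (int_0^t f(s) dB_s)^2 ] = int_0^t f(s)^2 ds.
Here f(s) = 7 - 6*s, so f(s)^2 = (6*s - 7)^2. Integrate:
  int_0^t ((6*s - 7)^2) ds = t*(12*t^2 - 42*t + 49).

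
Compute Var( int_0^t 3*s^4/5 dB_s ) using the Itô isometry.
Var = t^9/25

The Itô integral of a deterministic integrand f(s) has mean 0 because each increment f(s) * (B_{s+ds} - B_s) has mean 0. By the Itô isometry:
  Var( int_0^t f(s) dB_s ) = E[ (int_0^t f(s) dB_s)^2 ] = int_0^t f(s)^2 ds.
Here f(s) = 3*s^4/5, so f(s)^2 = 9*s^8/25. Integrate:
  int_0^t (9*s^8/25) ds = t^9/25.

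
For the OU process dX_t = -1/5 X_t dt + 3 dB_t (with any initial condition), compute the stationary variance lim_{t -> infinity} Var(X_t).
lim Var(X_t) = 45/2

The OU SDE dX = -theta X dt + sigma dB admits the integrating factor exp(theta t): d(exp(theta t) X_t) = sigma exp(theta t) dB_t. Integrating from 0 to t gives X_t = x_0 * exp(-theta t) + sigma * int_0^t exp(-theta (t-s)) dB_s for any initial x_0. The Itô integral has variance (by the Itô isometry) sigma^2 * int_0^t exp(-2 theta (t - s)) ds = sigma^2 * (1 - exp(-2 theta t)) / (2 theta), independent of x_0.
With theta = 1/5, sigma = 3:
  Var(X_t) = (3)^2 * (1 - exp(-2*1/5 t)) / (2 * 1/5) = 45/2 - 45*exp(-2*t/5)/2.
As t -> infinity, exp(-2*1/5 t) -> 0, so the stationary variance is sigma^2 / (2 theta) = 45/2.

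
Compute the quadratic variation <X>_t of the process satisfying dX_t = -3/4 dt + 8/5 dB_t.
<X>_t = 64*t/25

For an Itô process dX_t = a(t) dt + b(t) dB_t, the quadratic variation is <X>_t = int_0^t b(s)^2 ds (the drift term does not contribute). Here b(s) = 8/5, so
  b(s)^2 = 64/25.
Integrating from 0 to t:
  <X>_t = int_0^t (64/25) ds = 64*t/25.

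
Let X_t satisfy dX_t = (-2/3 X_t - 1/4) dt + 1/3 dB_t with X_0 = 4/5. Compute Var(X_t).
Var(X_t) = 1/12 - exp(-4*t/3)/12

The variance V(t) = Var(X_t) satisfies V'(t) = 2 a V(t) + c^2 with V(0) = 0 (drift coefficient is linear in X, diffusion is constant). With a = -2/3, c = 1/3, the solution is
  V(t) = (c^2 / (2 a)) * (exp(2 a t) - 1)
       = ((1/3)^2 / (2*(-2/3))) * (exp((-4/3) t) - 1)
       = 1/12 - exp(-4*t/3)/12.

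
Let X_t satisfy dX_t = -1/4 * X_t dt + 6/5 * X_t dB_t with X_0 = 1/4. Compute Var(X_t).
Var(X_t) = (exp(36*t/25) - 1)*exp(-t/2)/16

For GBM dX = mu X dt + sigma X dB with X_0 = x_0, apply Itô to Y = log X: dY = (mu - sigma^2/2) dt + sigma dB, so Y_t = log(x_0) + (mu - sigma^2/2) t + sigma B_t and hence X_t = x_0 * exp((mu - sigma^2/2) t + sigma B_t).
With mu = -1/4, sigma = 6/5, x_0 = 1/4, this gives:
  X_t = 1/4 * exp((-97/100) * t + (6/5) * B_t).
Since sigma*B_t ~ Normal(0, sigma^2 t), E[exp(sigma*B_t)] = exp(sigma^2 t / 2); so E[X_t] = x_0 * exp((mu - sigma^2/2) t) * exp(sigma^2 t / 2) = x_0 * exp(mu t) = exp(-t/4)/4.
Var(X_t) = E[X_t^2] - (E[X_t])^2 = x_0^2 * exp(2 mu t) * (exp(sigma^2 t) - 1) = (exp(36*t/25) - 1)*exp(-t/2)/16.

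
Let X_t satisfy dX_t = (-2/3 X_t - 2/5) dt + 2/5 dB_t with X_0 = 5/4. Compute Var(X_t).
Var(X_t) = 3/25 - 3*exp(-4*t/3)/25

The variance V(t) = Var(X_t) satisfies V'(t) = 2 a V(t) + c^2 with V(0) = 0 (drift coefficient is linear in X, diffusion is constant). With a = -2/3, c = 2/5, the solution is
  V(t) = (c^2 / (2 a)) * (exp(2 a t) - 1)
       = ((2/5)^2 / (2*(-2/3))) * (exp((-4/3) t) - 1)
       = 3/25 - 3*exp(-4*t/3)/25.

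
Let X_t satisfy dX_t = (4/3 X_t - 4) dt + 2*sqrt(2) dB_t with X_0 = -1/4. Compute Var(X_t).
Var(X_t) = 3*exp(8*t/3) - 3

The variance V(t) = Var(X_t) satisfies V'(t) = 2 a V(t) + c^2 with V(0) = 0 (drift coefficient is linear in X, diffusion is constant). With a = 4/3, c = 2*sqrt(2), the solution is
  V(t) = (c^2 / (2 a)) * (exp(2 a t) - 1)
       = ((2*sqrt(2))^2 / (2*(4/3))) * (exp((8/3) t) - 1)
       = 3*exp(8*t/3) - 3.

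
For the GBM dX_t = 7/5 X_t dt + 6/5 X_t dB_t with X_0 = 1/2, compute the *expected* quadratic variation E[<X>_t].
E[<X>_t] = 9*exp(106*t/25)/106 - 9/106

<X>_t = int_0^t ((6/5) * X_s)^2 ds. Taking expectation inside the integral: E[<X>_t] = (6/5)^2 * int_0^t E[X_s^2] ds. For GBM, E[X_s^2] = x_0^2 * exp((2 mu + sigma^2) s). Integrating:
  E[<X>_t] = (6/5)^2 * (1/2)^2 * (exp((2*(7/5) + (6/5)^2) t) - 1) / (2*(7/5) + (6/5)^2)
           = (6/5)^2 * (1/2)^2 * (exp((106/25) t) - 1) / (106/25) = 9*exp(106*t/25)/106 - 9/106.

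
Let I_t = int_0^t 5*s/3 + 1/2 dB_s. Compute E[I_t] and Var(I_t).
E[I_t] = 0; Var(I_t) = t*(100*t^2 + 90*t + 27)/108

The Itô integral of a deterministic integrand f(s) has mean 0 because each increment f(s) * (B_{s+ds} - B_s) has mean 0. By the Itô isometry:
  Var( int_0^t f(s) dB_s ) = E[ (int_0^t f(s) dB_s)^2 ] = int_0^t f(s)^2 ds.
Here f(s) = 5*s/3 + 1/2, so f(s)^2 = (10*s + 3)^2/36. Integrate:
  int_0^t ((10*s + 3)^2/36) ds = t*(100*t^2 + 90*t + 27)/108.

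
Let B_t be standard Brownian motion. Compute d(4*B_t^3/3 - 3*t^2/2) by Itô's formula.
d(4*B_t^3/3 - 3*t^2/2) = (4*B_t - 3*t) dt + (4*B_t^2) dB_t

Itô's formula for f(t, x): d f(t, B_t) = (f_t + (1/2) f_xx) dt + f_x dB_t. Compute partials of f(t, x) = -3*t^2/2 + 4*x^3/3:
  f_t(t,x)  = -3*t
  f_x(t,x)  = 4*x^2
  f_xx(t,x) = 8*x
Assemble drift = f_t + (1/2) f_xx = -3*t + 4*x and diffusion = f_x = 4*x^2. Substituting x = B_t:
  d(4*B_t^3/3 - 3*t^2/2) = (4*B_t - 3*t) dt + (4*B_t^2) dB_t.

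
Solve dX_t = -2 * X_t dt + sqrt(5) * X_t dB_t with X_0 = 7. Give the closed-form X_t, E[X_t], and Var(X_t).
X_t = 7 * exp((-9/2) t + (sqrt(5)) B_t); E[X_t] = 7*exp(-2*t); Var(X_t) = 49*exp(t) - 49*exp(-4*t)

For GBM dX = mu X dt + sigma X dB with X_0 = x_0, apply Itô to Y = log X: dY = (mu - sigma^2/2) dt + sigma dB, so Y_t = log(x_0) + (mu - sigma^2/2) t + sigma B_t and hence X_t = x_0 * exp((mu - sigma^2/2) t + sigma B_t).
With mu = -2, sigma = sqrt(5), x_0 = 7, this gives:
  X_t = 7 * exp((-9/2) * t + (sqrt(5)) * B_t).
Since sigma*B_t ~ Normal(0, sigma^2 t), E[exp(sigma*B_t)] = exp(sigma^2 t / 2); so E[X_t] = x_0 * exp((mu - sigma^2/2) t) * exp(sigma^2 t / 2) = x_0 * exp(mu t) = 7*exp(-2*t).
Var(X_t) = E[X_t^2] - (E[X_t])^2 = x_0^2 * exp(2 mu t) * (exp(sigma^2 t) - 1) = 49*exp(t) - 49*exp(-4*t).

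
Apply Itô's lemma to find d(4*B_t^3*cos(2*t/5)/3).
d(4*B_t^3*cos(2*t/5)/3) = (4*B_t*(-2*B_t^2*sin(2*t/5)/15 + cos(2*t/5))) dt + (4*B_t^2*cos(2*t/5)) dB_t

Itô's formula for f(t, x): d f(t, B_t) = (f_t + (1/2) f_xx) dt + f_x dB_t. Compute partials of f(t, x) = 4*x^3*cos(2*t/5)/3:
  f_t(t,x)  = -8*x^3*sin(2*t/5)/15
  f_x(t,x)  = 4*x^2*cos(2*t/5)
  f_xx(t,x) = 8*x*cos(2*t/5)
Assemble drift = f_t + (1/2) f_xx = 4*x*(-2*x^2*sin(2*t/5)/15 + cos(2*t/5)) and diffusion = f_x = 4*x^2*cos(2*t/5). Substituting x = B_t:
  d(4*B_t^3*cos(2*t/5)/3) = (4*B_t*(-2*B_t^2*sin(2*t/5)/15 + cos(2*t/5))) dt + (4*B_t^2*cos(2*t/5)) dB_t.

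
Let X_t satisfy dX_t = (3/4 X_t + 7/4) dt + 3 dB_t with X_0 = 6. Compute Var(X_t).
Var(X_t) = 6*exp(3*t/2) - 6

The variance V(t) = Var(X_t) satisfies V'(t) = 2 a V(t) + c^2 with V(0) = 0 (drift coefficient is linear in X, diffusion is constant). With a = 3/4, c = 3, the solution is
  V(t) = (c^2 / (2 a)) * (exp(2 a t) - 1)
       = (3^2 / (2*(3/4))) * (exp((3/2) t) - 1)
       = 6*exp(3*t/2) - 6.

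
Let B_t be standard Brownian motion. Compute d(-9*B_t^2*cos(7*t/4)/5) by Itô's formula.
d(-9*B_t^2*cos(7*t/4)/5) = (63*B_t^2*sin(7*t/4)/20 - 9*cos(7*t/4)/5) dt + (-18*B_t*cos(7*t/4)/5) dB_t

Itô's formula for f(t, x): d f(t, B_t) = (f_t + (1/2) f_xx) dt + f_x dB_t. Compute partials of f(t, x) = -9*x^2*cos(7*t/4)/5:
  f_t(t,x)  = 63*x^2*sin(7*t/4)/20
  f_x(t,x)  = -18*x*cos(7*t/4)/5
  f_xx(t,x) = -18*cos(7*t/4)/5
Assemble drift = f_t + (1/2) f_xx = 63*x^2*sin(7*t/4)/20 - 9*cos(7*t/4)/5 and diffusion = f_x = -18*x*cos(7*t/4)/5. Substituting x = B_t:
  d(-9*B_t^2*cos(7*t/4)/5) = (63*B_t^2*sin(7*t/4)/20 - 9*cos(7*t/4)/5) dt + (-18*B_t*cos(7*t/4)/5) dB_t.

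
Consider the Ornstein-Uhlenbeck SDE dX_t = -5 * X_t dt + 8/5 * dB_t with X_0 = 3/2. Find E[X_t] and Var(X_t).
E[X_t] = 3*exp(-5*t)/2; Var(X_t) = 32/125 - 32*exp(-10*t)/125

The OU SDE dX = -theta X dt + sigma dB admits the integrating factor exp(theta t): d(exp(theta t) X_t) = sigma exp(theta t) dB_t. Integrating from 0 to t:
  X_t = x_0 * exp(-theta t) + sigma * int_0^t exp(-theta (t-s)) dB_s.
The Itô integral has mean 0 and (by the Itô isometry) variance sigma^2 * int_0^t exp(-2 theta (t - s)) ds = sigma^2 * (1 - exp(-2 theta t)) / (2 theta).
With theta = 5, sigma = 8/5, x_0 = 3/2:
  E[X_t] = 3/2 * exp(-5 t) = 3*exp(-5*t)/2
  Var(X_t) = (8/5)^2 * (1 - exp(-2*5 t)) / (2 * 5) = 32/125 - 32*exp(-10*t)/125.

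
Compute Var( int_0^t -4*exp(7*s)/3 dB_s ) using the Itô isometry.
Var = 8*exp(14*t)/63 - 8/63

The Itô integral of a deterministic integrand f(s) has mean 0 because each increment f(s) * (B_{s+ds} - B_s) has mean 0. By the Itô isometry:
  Var( int_0^t f(s) dB_s ) = E[ (int_0^t f(s) dB_s)^2 ] = int_0^t f(s)^2 ds.
Here f(s) = -4*exp(7*s)/3, so f(s)^2 = 16*exp(14*s)/9. Integrate:
  int_0^t (16*exp(14*s)/9) ds = 8*exp(14*t)/63 - 8/63.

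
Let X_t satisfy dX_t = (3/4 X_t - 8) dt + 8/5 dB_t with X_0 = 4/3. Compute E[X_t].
E[X_t] = 32/3 - 28*exp(3*t/4)/3

Taking expectations and using E[dB_t] = 0, the mean m(t) = E[X_t] satisfies the ODE m'(t) = a m(t) + b with m(0) = x_0. With a = 3/4, b = -8, x_0 = 4/3, the solution is
  m(t) = x_0 * exp(a t) + (b/a) * (exp(a t) - 1)
       = (4/3) * exp((3/4) t) + ((-8)/(3/4)) * (exp((3/4) t) - 1)
       = 32/3 - 28*exp(3*t/4)/3.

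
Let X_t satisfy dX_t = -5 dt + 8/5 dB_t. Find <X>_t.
<X>_t = 64*t/25

For an Itô process dX_t = a(t) dt + b(t) dB_t, the quadratic variation is <X>_t = int_0^t b(s)^2 ds (the drift term does not contribute). Here b(s) = 8/5, so
  b(s)^2 = 64/25.
Integrating from 0 to t:
  <X>_t = int_0^t (64/25) ds = 64*t/25.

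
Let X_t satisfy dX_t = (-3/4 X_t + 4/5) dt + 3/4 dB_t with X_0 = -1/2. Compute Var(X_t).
Var(X_t) = 3/8 - 3*exp(-3*t/2)/8

The variance V(t) = Var(X_t) satisfies V'(t) = 2 a V(t) + c^2 with V(0) = 0 (drift coefficient is linear in X, diffusion is constant). With a = -3/4, c = 3/4, the solution is
  V(t) = (c^2 / (2 a)) * (exp(2 a t) - 1)
       = ((3/4)^2 / (2*(-3/4))) * (exp((-3/2) t) - 1)
       = 3/8 - 3*exp(-3*t/2)/8.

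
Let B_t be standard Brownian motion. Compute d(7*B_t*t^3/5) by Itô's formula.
d(7*B_t*t^3/5) = (21*B_t*t^2/5) dt + (7*t^3/5) dB_t

Itô's formula for f(t, x): d f(t, B_t) = (f_t + (1/2) f_xx) dt + f_x dB_t. Compute partials of f(t, x) = 7*t^3*x/5:
  f_t(t,x)  = 21*t^2*x/5
  f_x(t,x)  = 7*t^3/5
  f_xx(t,x) = 0
Assemble drift = f_t + (1/2) f_xx = 21*t^2*x/5 and diffusion = f_x = 7*t^3/5. Substituting x = B_t:
  d(7*B_t*t^3/5) = (21*B_t*t^2/5) dt + (7*t^3/5) dB_t.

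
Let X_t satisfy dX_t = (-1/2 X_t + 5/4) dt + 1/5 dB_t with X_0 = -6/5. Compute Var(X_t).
Var(X_t) = (exp(t) - 1)*exp(-t)/25

The variance V(t) = Var(X_t) satisfies V'(t) = 2 a V(t) + c^2 with V(0) = 0 (drift coefficient is linear in X, diffusion is constant). With a = -1/2, c = 1/5, the solution is
  V(t) = (c^2 / (2 a)) * (exp(2 a t) - 1)
       = ((1/5)^2 / (2*(-1/2))) * (exp((-1) t) - 1)
       = (exp(t) - 1)*exp(-t)/25.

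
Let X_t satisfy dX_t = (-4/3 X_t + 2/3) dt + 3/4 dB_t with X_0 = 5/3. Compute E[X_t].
E[X_t] = 1/2 + 7*exp(-4*t/3)/6

Taking expectations and using E[dB_t] = 0, the mean m(t) = E[X_t] satisfies the ODE m'(t) = a m(t) + b with m(0) = x_0. With a = -4/3, b = 2/3, x_0 = 5/3, the solution is
  m(t) = x_0 * exp(a t) + (b/a) * (exp(a t) - 1)
       = (5/3) * exp((-4/3) t) + ((2/3)/(-4/3)) * (exp((-4/3) t) - 1)
       = 1/2 + 7*exp(-4*t/3)/6.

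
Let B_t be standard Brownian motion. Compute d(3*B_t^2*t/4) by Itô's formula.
d(3*B_t^2*t/4) = (3*B_t^2/4 + 3*t/4) dt + (3*B_t*t/2) dB_t

Itô's formula for f(t, x): d f(t, B_t) = (f_t + (1/2) f_xx) dt + f_x dB_t. Compute partials of f(t, x) = 3*t*x^2/4:
  f_t(t,x)  = 3*x^2/4
  f_x(t,x)  = 3*t*x/2
  f_xx(t,x) = 3*t/2
Assemble drift = f_t + (1/2) f_xx = 3*t/4 + 3*x^2/4 and diffusion = f_x = 3*t*x/2. Substituting x = B_t:
  d(3*B_t^2*t/4) = (3*B_t^2/4 + 3*t/4) dt + (3*B_t*t/2) dB_t.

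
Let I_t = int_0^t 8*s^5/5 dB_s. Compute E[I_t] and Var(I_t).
E[I_t] = 0; Var(I_t) = 64*t^11/275

The Itô integral of a deterministic integrand f(s) has mean 0 because each increment f(s) * (B_{s+ds} - B_s) has mean 0. By the Itô isometry:
  Var( int_0^t f(s) dB_s ) = E[ (int_0^t f(s) dB_s)^2 ] = int_0^t f(s)^2 ds.
Here f(s) = 8*s^5/5, so f(s)^2 = 64*s^10/25. Integrate:
  int_0^t (64*s^10/25) ds = 64*t^11/275.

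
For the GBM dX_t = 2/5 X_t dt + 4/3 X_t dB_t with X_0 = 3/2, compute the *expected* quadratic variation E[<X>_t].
E[<X>_t] = 45*exp(116*t/45)/29 - 45/29

<X>_t = int_0^t ((4/3) * X_s)^2 ds. Taking expectation inside the integral: E[<X>_t] = (4/3)^2 * int_0^t E[X_s^2] ds. For GBM, E[X_s^2] = x_0^2 * exp((2 mu + sigma^2) s). Integrating:
  E[<X>_t] = (4/3)^2 * (3/2)^2 * (exp((2*(2/5) + (4/3)^2) t) - 1) / (2*(2/5) + (4/3)^2)
           = (4/3)^2 * (3/2)^2 * (exp((116/45) t) - 1) / (116/45) = 45*exp(116*t/45)/29 - 45/29.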